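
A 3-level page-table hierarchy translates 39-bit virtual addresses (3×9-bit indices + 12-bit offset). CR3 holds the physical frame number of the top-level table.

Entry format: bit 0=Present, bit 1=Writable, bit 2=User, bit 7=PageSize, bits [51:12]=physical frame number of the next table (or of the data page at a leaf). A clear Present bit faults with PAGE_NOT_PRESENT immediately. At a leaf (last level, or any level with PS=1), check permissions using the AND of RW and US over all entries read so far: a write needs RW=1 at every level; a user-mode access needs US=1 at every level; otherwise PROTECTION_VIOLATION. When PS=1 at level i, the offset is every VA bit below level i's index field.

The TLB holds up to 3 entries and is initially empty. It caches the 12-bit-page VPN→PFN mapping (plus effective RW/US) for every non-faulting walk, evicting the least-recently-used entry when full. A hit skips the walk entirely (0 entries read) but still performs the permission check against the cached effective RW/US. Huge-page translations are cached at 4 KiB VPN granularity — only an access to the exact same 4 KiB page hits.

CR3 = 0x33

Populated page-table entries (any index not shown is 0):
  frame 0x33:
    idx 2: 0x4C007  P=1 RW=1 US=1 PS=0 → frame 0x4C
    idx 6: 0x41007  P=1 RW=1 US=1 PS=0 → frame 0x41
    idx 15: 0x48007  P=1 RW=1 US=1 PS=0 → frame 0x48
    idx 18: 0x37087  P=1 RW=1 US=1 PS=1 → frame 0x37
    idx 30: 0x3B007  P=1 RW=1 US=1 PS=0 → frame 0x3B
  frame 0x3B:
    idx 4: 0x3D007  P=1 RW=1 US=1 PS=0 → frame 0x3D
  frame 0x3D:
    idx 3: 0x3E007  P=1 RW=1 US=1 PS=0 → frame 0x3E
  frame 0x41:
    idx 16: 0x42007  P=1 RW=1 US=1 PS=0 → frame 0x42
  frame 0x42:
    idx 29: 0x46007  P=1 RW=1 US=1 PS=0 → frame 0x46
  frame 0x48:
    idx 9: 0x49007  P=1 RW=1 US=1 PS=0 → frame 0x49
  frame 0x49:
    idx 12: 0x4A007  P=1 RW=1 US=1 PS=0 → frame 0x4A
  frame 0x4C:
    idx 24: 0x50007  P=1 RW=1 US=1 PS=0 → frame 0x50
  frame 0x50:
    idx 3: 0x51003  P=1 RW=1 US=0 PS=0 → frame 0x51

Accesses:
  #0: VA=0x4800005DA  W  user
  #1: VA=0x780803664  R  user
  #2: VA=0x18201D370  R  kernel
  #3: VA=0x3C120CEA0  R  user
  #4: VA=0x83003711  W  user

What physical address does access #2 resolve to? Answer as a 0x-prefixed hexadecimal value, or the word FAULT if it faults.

Walk each access:
#0 VA=0x4800005DA (w,user):
  L0 @0x33[18] → 0x37087  P=1,RW=1,US=1,PS=1
  → PA=0x375DA (huge @L0)  (1 entries read)
#1 VA=0x780803664 (r,user):
  L0 @0x33[30] → 0x3B007  P=1,RW=1,US=1,PS=0
  L1 @0x3B[4] → 0x3D007  P=1,RW=1,US=1,PS=0
  L2 @0x3D[3] → 0x3E007  P=1,RW=1,US=1,PS=0
  → PA=0x3E664  (3 entries read)
#2 VA=0x18201D370 (r,kernel):
  L0 @0x33[6] → 0x41007  P=1,RW=1,US=1,PS=0
  L1 @0x41[16] → 0x42007  P=1,RW=1,US=1,PS=0
  L2 @0x42[29] → 0x46007  P=1,RW=1,US=1,PS=0
  → PA=0x46370  (3 entries read)
#3 VA=0x3C120CEA0 (r,user):
  L0 @0x33[15] → 0x48007  P=1,RW=1,US=1,PS=0
  L1 @0x48[9] → 0x49007  P=1,RW=1,US=1,PS=0
  L2 @0x49[12] → 0x4A007  P=1,RW=1,US=1,PS=0
  → PA=0x4AEA0  (3 entries read)
#4 VA=0x83003711 (w,user):
  L0 @0x33[2] → 0x4C007  P=1,RW=1,US=1,PS=0
  L1 @0x4C[24] → 0x50007  P=1,RW=1,US=1,PS=0
  L2 @0x50[3] → 0x51003  P=1,RW=1,US=0,PS=0
  ✗ PROTECTION_VIOLATION  [3 reads]

Access #2 PA: 0x46370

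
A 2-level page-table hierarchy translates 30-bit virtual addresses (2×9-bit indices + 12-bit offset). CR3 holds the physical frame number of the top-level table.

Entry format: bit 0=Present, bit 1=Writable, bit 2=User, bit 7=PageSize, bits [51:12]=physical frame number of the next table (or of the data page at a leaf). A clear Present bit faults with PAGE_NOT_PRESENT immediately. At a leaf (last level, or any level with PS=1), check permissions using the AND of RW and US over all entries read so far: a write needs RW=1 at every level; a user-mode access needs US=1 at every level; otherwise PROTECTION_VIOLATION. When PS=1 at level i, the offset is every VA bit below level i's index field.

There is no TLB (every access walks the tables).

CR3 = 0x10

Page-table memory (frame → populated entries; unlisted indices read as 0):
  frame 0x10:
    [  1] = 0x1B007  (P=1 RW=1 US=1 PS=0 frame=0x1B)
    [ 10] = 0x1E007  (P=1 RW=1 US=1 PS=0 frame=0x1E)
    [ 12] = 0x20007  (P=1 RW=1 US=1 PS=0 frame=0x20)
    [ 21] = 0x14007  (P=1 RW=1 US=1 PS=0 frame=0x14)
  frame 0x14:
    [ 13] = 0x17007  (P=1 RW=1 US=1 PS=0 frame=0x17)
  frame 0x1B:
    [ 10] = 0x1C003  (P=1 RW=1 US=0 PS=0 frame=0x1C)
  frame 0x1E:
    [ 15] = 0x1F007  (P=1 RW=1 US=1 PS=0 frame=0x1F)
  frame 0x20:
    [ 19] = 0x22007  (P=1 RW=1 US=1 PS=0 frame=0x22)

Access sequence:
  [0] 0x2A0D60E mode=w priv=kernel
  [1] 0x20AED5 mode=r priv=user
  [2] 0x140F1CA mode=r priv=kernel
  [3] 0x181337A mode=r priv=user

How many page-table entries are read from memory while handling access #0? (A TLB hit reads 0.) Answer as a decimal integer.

Walk each access:
#0 VA=0x2A0D60E (w,kernel):
  [0] read 0x10 idx=21: raw=0x14007 flags P=1 W=1 U=1 S=0
  [1] read 0x14 idx=13: raw=0x17007 flags P=1 W=1 U=1 S=0
  ✓ 0x1760E  — 2 lookups
#1 VA=0x20AED5 (r,user):
  [0] read 0x10 idx=1: raw=0x1B007 flags P=1 W=1 U=1 S=0
  [1] read 0x1B idx=10: raw=0x1C003 flags P=1 W=1 U=0 S=0
  → PROTECTION_VIOLATION  (2 entries read)
#2 VA=0x140F1CA (r,kernel):
  [0] read 0x10 idx=10: raw=0x1E007 flags P=1 W=1 U=1 S=0
  [1] read 0x1E idx=15: raw=0x1F007 flags P=1 W=1 U=1 S=0
  ✓ 0x1F1CA  — 2 lookups
#3 VA=0x181337A (r,user):
  [0] read 0x10 idx=12: raw=0x20007 flags P=1 W=1 U=1 S=0
  [1] read 0x20 idx=19: raw=0x22007 flags P=1 W=1 U=1 S=0
  ✓ 0x2237A  — 2 lookups

Entries read for #0: 2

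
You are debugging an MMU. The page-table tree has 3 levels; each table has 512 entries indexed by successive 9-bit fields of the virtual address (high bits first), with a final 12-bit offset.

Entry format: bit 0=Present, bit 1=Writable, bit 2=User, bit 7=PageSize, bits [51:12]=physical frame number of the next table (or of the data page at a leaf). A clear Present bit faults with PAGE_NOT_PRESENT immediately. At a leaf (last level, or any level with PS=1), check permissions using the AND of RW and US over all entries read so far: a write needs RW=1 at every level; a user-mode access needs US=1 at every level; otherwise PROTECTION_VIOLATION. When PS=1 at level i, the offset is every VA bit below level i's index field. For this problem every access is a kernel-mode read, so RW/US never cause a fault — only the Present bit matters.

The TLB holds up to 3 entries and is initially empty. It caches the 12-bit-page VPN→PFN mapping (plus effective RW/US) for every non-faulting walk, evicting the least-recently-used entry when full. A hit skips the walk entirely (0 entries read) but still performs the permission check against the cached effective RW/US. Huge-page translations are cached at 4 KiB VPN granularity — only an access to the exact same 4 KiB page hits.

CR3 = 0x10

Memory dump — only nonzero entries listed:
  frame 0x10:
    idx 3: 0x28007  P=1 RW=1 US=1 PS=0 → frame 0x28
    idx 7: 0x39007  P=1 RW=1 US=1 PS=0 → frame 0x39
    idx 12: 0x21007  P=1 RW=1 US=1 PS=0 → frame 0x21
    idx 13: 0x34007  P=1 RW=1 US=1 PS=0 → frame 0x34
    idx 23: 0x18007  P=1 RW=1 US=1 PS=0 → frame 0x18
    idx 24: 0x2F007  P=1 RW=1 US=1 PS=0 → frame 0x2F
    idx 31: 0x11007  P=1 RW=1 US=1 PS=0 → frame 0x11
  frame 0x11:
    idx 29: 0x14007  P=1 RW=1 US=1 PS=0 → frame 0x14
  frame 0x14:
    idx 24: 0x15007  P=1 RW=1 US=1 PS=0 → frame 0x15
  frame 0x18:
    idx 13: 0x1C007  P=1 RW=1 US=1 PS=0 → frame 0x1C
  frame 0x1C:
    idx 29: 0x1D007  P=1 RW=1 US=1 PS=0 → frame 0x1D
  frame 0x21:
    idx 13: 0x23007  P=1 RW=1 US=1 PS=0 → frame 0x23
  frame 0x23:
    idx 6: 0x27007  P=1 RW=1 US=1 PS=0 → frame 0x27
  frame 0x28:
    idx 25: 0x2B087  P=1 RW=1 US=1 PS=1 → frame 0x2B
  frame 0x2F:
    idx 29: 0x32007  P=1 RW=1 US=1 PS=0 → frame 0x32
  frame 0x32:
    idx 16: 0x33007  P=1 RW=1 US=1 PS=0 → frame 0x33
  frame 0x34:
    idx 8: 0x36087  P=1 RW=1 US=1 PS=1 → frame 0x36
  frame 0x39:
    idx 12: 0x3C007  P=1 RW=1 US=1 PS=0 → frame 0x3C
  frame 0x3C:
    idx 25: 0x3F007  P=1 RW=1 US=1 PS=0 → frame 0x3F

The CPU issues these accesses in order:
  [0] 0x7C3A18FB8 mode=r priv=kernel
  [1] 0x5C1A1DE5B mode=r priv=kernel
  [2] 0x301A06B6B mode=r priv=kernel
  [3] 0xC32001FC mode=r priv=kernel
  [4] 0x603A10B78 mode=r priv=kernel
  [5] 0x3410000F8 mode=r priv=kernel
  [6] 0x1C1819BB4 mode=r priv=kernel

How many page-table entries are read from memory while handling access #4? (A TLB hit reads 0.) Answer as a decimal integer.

Walk each access:
#0 VA=0x7C3A18FB8 (r,kernel):
  L0 @0x10[31] → 0x11007  P=1,RW=1,US=1,PS=0
  L1 @0x11[29] → 0x14007  P=1,RW=1,US=1,PS=0
  L2 @0x14[24] → 0x15007  P=1,RW=1,US=1,PS=0
  ⇒ phys 0x15FB8  [3 reads]
#1 VA=0x5C1A1DE5B (r,kernel):
  L0 @0x10[23] → 0x18007  P=1,RW=1,US=1,PS=0
  L1 @0x18[13] → 0x1C007  P=1,RW=1,US=1,PS=0
  L2 @0x1C[29] → 0x1D007  P=1,RW=1,US=1,PS=0
  ⇒ phys 0x1DE5B  [3 reads]
#2 VA=0x301A06B6B (r,kernel):
  L0 @0x10[12] → 0x21007  P=1,RW=1,US=1,PS=0
  L1 @0x21[13] → 0x23007  P=1,RW=1,US=1,PS=0
  L2 @0x23[6] → 0x27007  P=1,RW=1,US=1,PS=0
  ⇒ phys 0x27B6B  [3 reads]
#3 VA=0xC32001FC (r,kernel):
  L0 @0x10[3] → 0x28007  P=1,RW=1,US=1,PS=0
  L1 @0x28[25] → 0x2B087  P=1,RW=1,US=1,PS=1
  ⇒ phys 0x2B1FC (huge @L1)  [2 reads]
#4 VA=0x603A10B78 (r,kernel):
  L0 @0x10[24] → 0x2F007  P=1,RW=1,US=1,PS=0
  L1 @0x2F[29] → 0x32007  P=1,RW=1,US=1,PS=0
  L2 @0x32[16] → 0x33007  P=1,RW=1,US=1,PS=0
  ⇒ phys 0x33B78  [3 reads]
#5 VA=0x3410000F8 (r,kernel):
  L0 @0x10[13] → 0x34007  P=1,RW=1,US=1,PS=0
  L1 @0x34[8] → 0x36087  P=1,RW=1,US=1,PS=1
  ⇒ phys 0x360F8 (huge @L1)  [2 reads]
#6 VA=0x1C1819BB4 (r,kernel):
  L0 @0x10[7] → 0x39007  P=1,RW=1,US=1,PS=0
  L1 @0x39[12] → 0x3C007  P=1,RW=1,US=1,PS=0
  L2 @0x3C[25] → 0x3F007  P=1,RW=1,US=1,PS=0
  ⇒ phys 0x3FBB4  [3 reads]

Entries read for #4: 3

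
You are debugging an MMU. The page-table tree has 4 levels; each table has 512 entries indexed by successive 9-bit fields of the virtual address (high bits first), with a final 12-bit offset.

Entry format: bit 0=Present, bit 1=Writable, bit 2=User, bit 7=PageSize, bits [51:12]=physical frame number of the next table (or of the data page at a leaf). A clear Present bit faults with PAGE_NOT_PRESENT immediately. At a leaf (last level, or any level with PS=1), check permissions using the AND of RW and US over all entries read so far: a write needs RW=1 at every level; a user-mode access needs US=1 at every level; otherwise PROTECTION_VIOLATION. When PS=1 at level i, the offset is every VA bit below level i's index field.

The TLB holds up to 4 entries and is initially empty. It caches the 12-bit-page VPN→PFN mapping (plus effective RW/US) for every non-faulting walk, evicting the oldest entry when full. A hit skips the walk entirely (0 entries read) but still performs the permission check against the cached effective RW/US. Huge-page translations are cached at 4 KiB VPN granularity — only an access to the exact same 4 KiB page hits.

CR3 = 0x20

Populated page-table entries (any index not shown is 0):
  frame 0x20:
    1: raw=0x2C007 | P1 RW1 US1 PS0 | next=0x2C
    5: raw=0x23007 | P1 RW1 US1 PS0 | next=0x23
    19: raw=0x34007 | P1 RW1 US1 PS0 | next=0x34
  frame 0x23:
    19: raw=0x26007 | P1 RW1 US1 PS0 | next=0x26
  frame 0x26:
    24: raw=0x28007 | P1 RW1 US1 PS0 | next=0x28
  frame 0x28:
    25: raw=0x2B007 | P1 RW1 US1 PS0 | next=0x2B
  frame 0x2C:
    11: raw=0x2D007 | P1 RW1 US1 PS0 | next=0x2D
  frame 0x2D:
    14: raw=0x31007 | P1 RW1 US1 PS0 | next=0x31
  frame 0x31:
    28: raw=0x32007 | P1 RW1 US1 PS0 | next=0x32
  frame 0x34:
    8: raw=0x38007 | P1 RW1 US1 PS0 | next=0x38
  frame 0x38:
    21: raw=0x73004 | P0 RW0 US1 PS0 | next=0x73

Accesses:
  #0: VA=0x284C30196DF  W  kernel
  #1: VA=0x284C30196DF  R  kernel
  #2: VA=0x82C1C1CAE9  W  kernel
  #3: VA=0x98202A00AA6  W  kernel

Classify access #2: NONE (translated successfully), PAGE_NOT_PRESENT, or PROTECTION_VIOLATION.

Walk each access:
#0 VA=0x284C30196DF (w,kernel):
  lvl0: tbl 0x20, slot 5 ⇒ 0x23007 (P1/RW1/US1/PS0)
  lvl1: tbl 0x23, slot 19 ⇒ 0x26007 (P1/RW1/US1/PS0)
  lvl2: tbl 0x26, slot 24 ⇒ 0x28007 (P1/RW1/US1/PS0)
  lvl3: tbl 0x28, slot 25 ⇒ 0x2B007 (P1/RW1/US1/PS0)
  → PA=0x2B6DF  (4 entries read)
#1 VA=0x284C30196DF (r,kernel):
  TLB hit vpn=0x284C3019 → PA=0x2B6DF
#2 VA=0x82C1C1CAE9 (w,kernel):
  lvl0: tbl 0x20, slot 1 ⇒ 0x2C007 (P1/RW1/US1/PS0)
  lvl1: tbl 0x2C, slot 11 ⇒ 0x2D007 (P1/RW1/US1/PS0)
  lvl2: tbl 0x2D, slot 14 ⇒ 0x31007 (P1/RW1/US1/PS0)
  lvl3: tbl 0x31, slot 28 ⇒ 0x32007 (P1/RW1/US1/PS0)
  → PA=0x32AE9  (4 entries read)
#3 VA=0x98202A00AA6 (w,kernel):
  lvl0: tbl 0x20, slot 19 ⇒ 0x34007 (P1/RW1/US1/PS0)
  lvl1: tbl 0x34, slot 8 ⇒ 0x38007 (P1/RW1/US1/PS0)
  lvl2: tbl 0x38, slot 21 ⇒ 0x73004 (P0/RW0/US1/PS0)
  ✗ PAGE_NOT_PRESENT  [3 reads]

Access #2 fault: NONE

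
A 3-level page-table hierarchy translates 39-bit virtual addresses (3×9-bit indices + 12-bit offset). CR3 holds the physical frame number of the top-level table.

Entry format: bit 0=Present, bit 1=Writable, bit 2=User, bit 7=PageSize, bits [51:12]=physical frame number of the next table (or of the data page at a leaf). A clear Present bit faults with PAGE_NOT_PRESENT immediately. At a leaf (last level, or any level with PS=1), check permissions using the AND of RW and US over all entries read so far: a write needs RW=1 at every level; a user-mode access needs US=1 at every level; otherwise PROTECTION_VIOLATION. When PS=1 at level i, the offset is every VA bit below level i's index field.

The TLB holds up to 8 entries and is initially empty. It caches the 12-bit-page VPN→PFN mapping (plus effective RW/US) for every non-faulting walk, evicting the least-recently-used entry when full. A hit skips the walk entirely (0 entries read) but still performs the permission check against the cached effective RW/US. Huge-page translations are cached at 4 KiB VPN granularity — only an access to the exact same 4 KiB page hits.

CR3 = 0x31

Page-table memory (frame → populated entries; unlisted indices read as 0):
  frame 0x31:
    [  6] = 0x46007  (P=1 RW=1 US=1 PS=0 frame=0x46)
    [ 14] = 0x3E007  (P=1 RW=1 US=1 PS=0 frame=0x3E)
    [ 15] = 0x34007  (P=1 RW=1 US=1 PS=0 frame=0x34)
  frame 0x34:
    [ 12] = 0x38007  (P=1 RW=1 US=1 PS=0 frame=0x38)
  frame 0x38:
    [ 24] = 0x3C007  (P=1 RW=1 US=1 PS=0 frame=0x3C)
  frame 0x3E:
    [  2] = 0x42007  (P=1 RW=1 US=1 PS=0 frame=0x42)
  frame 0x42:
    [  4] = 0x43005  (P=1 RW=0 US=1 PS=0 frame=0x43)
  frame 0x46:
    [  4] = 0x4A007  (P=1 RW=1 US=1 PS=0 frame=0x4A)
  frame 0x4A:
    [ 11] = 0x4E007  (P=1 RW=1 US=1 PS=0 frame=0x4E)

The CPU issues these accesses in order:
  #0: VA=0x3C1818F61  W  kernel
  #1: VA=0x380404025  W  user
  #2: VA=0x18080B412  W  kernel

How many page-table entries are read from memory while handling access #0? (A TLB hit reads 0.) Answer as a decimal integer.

Trace:
#0 VA=0x3C1818F61 (w,kernel):
  L0: frame=0x31 idx=15 entry=0x34007 [P=1 RW=1 US=1 PS=0]
  L1: frame=0x34 idx=12 entry=0x38007 [P=1 RW=1 US=1 PS=0]
  L2: frame=0x38 idx=24 entry=0x3C007 [P=1 RW=1 US=1 PS=0]
  ⇒ phys 0x3CF61  [3 reads]
#1 VA=0x380404025 (w,user):
  L0: frame=0x31 idx=14 entry=0x3E007 [P=1 RW=1 US=1 PS=0]
  L1: frame=0x3E idx=2 entry=0x42007 [P=1 RW=1 US=1 PS=0]
  L2: frame=0x42 idx=4 entry=0x43005 [P=1 RW=0 US=1 PS=0]
  ✗ PROTECTION_VIOLATION  [3 reads]
#2 VA=0x18080B412 (w,kernel):
  L0: frame=0x31 idx=6 entry=0x46007 [P=1 RW=1 US=1 PS=0]
  L1: frame=0x46 idx=4 entry=0x4A007 [P=1 RW=1 US=1 PS=0]
  L2: frame=0x4A idx=11 entry=0x4E007 [P=1 RW=1 US=1 PS=0]
  ⇒ phys 0x4E412  [3 reads]

Entries read for #0: 3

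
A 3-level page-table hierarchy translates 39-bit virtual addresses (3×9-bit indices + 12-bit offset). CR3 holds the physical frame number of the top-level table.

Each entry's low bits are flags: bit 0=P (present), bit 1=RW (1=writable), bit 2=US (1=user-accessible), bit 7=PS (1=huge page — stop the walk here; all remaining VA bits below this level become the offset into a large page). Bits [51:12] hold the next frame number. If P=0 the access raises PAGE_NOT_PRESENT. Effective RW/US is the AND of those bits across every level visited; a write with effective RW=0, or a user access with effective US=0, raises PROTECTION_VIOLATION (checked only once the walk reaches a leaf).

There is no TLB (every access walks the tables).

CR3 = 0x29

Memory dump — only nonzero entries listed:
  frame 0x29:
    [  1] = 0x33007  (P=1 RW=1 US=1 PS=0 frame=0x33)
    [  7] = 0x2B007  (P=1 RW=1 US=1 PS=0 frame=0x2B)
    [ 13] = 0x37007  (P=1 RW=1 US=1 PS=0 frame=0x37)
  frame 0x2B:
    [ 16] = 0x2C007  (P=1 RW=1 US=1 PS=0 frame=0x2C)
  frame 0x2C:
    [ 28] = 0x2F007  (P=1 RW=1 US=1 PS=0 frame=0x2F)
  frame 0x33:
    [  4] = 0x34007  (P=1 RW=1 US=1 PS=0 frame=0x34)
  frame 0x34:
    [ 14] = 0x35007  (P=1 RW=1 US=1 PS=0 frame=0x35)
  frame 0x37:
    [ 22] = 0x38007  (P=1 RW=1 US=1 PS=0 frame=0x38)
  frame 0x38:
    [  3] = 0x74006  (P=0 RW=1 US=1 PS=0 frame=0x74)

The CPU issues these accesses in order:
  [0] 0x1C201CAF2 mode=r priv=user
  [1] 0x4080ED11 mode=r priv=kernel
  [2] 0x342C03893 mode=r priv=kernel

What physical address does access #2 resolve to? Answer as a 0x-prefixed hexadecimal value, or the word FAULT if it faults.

Walk each access:
#0 VA=0x1C201CAF2 (r,user):
  L0 @0x29[7] → 0x2B007  P=1,RW=1,US=1,PS=0
  L1 @0x2B[16] → 0x2C007  P=1,RW=1,US=1,PS=0
  L2 @0x2C[28] → 0x2F007  P=1,RW=1,US=1,PS=0
  ⇒ phys 0x2FAF2  [3 reads]
#1 VA=0x4080ED11 (r,kernel):
  L0 @0x29[1] → 0x33007  P=1,RW=1,US=1,PS=0
  L1 @0x33[4] → 0x34007  P=1,RW=1,US=1,PS=0
  L2 @0x34[14] → 0x35007  P=1,RW=1,US=1,PS=0
  ⇒ phys 0x35D11  [3 reads]
#2 VA=0x342C03893 (r,kernel):
  L0 @0x29[13] → 0x37007  P=1,RW=1,US=1,PS=0
  L1 @0x37[22] → 0x38007  P=1,RW=1,US=1,PS=0
  L2 @0x38[3] → 0x74006  P=0,RW=1,US=1,PS=0
  ✗ PAGE_NOT_PRESENT  [3 reads]

Access #2 PA: FAULT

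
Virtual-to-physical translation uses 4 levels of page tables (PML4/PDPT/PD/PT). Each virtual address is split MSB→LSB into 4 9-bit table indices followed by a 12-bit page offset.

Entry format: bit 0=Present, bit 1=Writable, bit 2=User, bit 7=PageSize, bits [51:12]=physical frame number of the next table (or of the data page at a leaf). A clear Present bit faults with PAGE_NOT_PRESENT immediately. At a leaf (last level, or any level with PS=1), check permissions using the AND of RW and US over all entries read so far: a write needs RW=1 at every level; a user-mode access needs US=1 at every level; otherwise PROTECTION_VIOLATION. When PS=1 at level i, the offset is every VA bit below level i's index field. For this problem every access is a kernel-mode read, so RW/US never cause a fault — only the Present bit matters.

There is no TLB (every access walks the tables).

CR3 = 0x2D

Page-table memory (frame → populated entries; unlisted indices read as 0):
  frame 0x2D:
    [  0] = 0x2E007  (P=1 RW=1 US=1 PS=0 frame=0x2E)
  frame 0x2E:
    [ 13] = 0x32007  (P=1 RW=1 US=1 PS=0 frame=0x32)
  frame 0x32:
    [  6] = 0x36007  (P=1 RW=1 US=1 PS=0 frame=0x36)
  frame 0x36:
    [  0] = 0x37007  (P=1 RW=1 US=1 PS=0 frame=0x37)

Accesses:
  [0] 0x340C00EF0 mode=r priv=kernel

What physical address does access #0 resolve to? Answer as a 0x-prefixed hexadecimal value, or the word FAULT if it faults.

Walk each access:
#0 VA=0x340C00EF0 (r,kernel):
  L0: frame=0x2D idx=0 entry=0x2E007 [P=1 RW=1 US=1 PS=0]
  L1: frame=0x2E idx=13 entry=0x32007 [P=1 RW=1 US=1 PS=0]
  L2: frame=0x32 idx=6 entry=0x36007 [P=1 RW=1 US=1 PS=0]
  L3: frame=0x36 idx=0 entry=0x37007 [P=1 RW=1 US=1 PS=0]
  ✓ 0x37EF0  — 4 lookups

Access #0 PA: 0x37EF0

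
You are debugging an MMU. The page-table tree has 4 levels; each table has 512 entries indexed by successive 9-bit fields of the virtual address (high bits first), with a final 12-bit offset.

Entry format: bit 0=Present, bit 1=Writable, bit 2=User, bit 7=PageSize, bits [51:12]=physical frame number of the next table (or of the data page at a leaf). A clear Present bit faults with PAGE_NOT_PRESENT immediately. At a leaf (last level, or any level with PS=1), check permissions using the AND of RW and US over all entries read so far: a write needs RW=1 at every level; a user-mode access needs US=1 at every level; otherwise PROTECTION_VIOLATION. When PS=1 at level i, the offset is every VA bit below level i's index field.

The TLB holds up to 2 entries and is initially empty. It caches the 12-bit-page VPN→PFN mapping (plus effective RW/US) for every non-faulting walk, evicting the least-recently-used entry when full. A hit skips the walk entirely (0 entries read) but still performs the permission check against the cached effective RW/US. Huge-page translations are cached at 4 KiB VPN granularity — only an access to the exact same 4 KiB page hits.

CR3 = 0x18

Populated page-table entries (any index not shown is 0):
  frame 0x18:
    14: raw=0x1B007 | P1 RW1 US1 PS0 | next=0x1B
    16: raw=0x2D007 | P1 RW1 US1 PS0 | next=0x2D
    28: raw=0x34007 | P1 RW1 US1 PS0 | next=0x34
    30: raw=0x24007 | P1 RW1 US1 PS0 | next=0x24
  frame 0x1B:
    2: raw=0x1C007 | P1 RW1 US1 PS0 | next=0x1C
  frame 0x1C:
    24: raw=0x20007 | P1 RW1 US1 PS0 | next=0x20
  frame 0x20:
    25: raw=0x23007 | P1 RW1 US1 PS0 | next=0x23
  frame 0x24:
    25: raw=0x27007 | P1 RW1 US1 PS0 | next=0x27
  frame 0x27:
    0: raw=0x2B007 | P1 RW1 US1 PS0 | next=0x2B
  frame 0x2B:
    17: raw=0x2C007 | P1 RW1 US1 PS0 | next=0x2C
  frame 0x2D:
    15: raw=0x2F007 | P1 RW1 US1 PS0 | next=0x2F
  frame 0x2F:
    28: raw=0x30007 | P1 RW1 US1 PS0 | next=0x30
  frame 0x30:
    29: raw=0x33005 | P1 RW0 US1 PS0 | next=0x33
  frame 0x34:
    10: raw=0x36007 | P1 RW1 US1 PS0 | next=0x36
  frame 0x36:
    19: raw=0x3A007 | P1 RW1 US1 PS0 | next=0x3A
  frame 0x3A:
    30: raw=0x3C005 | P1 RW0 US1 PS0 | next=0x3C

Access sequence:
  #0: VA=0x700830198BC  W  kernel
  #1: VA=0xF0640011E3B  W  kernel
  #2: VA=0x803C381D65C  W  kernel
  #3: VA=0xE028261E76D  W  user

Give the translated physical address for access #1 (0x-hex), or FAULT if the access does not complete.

Per-access translation:
#0 VA=0x700830198BC (w,kernel):
  L0 @0x18[14] → 0x1B007  P=1,RW=1,US=1,PS=0
  L1 @0x1B[2] → 0x1C007  P=1,RW=1,US=1,PS=0
  L2 @0x1C[24] → 0x20007  P=1,RW=1,US=1,PS=0
  L3 @0x20[25] → 0x23007  P=1,RW=1,US=1,PS=0
  ✓ 0x238BC  — 4 lookups
#1 VA=0xF0640011E3B (w,kernel):
  L0 @0x18[30] → 0x24007  P=1,RW=1,US=1,PS=0
  L1 @0x24[25] → 0x27007  P=1,RW=1,US=1,PS=0
  L2 @0x27[0] → 0x2B007  P=1,RW=1,US=1,PS=0
  L3 @0x2B[17] → 0x2C007  P=1,RW=1,US=1,PS=0
  ✓ 0x2CE3B  — 4 lookups
#2 VA=0x803C381D65C (w,kernel):
  L0 @0x18[16] → 0x2D007  P=1,RW=1,US=1,PS=0
  L1 @0x2D[15] → 0x2F007  P=1,RW=1,US=1,PS=0
  L2 @0x2F[28] → 0x30007  P=1,RW=1,US=1,PS=0
  L3 @0x30[29] → 0x33005  P=1,RW=0,US=1,PS=0
  ⇒ fault: PROTECTION_VIOLATION  — 4 lookups
#3 VA=0xE028261E76D (w,user):
  L0 @0x18[28] → 0x34007  P=1,RW=1,US=1,PS=0
  L1 @0x34[10] → 0x36007  P=1,RW=1,US=1,PS=0
  L2 @0x36[19] → 0x3A007  P=1,RW=1,US=1,PS=0
  L3 @0x3A[30] → 0x3C005  P=1,RW=0,US=1,PS=0
  ⇒ fault: PROTECTION_VIOLATION  — 4 lookups

Access #1 PA: 0x2CE3B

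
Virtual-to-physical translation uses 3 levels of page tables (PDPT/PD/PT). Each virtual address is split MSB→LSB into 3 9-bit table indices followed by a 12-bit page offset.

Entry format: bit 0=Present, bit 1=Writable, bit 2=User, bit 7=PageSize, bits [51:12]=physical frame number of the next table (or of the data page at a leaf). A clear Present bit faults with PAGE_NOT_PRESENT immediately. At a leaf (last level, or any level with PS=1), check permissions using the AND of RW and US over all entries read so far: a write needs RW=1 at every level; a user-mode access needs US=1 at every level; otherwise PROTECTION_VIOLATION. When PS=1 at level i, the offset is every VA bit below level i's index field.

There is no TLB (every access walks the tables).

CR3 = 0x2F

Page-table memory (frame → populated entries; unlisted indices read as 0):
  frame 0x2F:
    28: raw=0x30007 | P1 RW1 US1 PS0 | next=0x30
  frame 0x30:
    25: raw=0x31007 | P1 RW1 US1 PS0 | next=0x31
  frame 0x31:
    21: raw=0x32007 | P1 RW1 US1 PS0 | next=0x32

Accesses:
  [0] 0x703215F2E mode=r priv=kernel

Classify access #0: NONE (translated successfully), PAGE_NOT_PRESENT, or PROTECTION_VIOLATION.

Per-access translation:
#0 VA=0x703215F2E (r,kernel):
  L0: frame=0x2F idx=28 entry=0x30007 [P=1 RW=1 US=1 PS=0]
  L1: frame=0x30 idx=25 entry=0x31007 [P=1 RW=1 US=1 PS=0]
  L2: frame=0x31 idx=21 entry=0x32007 [P=1 RW=1 US=1 PS=0]
  ✓ 0x32F2E  — 3 lookups

Access #0 fault: NONE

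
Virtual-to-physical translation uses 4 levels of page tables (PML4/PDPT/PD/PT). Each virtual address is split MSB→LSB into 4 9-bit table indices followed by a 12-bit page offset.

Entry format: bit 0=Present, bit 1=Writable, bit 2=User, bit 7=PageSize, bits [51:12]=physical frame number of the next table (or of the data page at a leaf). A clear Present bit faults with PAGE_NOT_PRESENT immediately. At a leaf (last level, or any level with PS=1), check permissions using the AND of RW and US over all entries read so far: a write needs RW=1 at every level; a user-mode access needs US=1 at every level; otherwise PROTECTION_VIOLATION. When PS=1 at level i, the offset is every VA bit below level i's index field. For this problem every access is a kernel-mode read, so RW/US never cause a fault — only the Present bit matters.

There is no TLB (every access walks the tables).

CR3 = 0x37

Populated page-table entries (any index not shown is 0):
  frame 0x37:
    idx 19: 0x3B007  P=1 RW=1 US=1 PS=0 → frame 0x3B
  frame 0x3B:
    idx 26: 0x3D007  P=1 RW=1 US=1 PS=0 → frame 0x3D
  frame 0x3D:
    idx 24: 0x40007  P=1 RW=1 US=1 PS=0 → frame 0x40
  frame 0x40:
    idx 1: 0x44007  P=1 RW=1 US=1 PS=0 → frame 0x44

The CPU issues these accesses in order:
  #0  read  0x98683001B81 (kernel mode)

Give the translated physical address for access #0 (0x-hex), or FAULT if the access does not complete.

Walk each access:
#0 VA=0x98683001B81 (r,kernel):
  [0] read 0x37 idx=19: raw=0x3B007 flags P=1 W=1 U=1 S=0
  [1] read 0x3B idx=26: raw=0x3D007 flags P=1 W=1 U=1 S=0
  [2] read 0x3D idx=24: raw=0x40007 flags P=1 W=1 U=1 S=0
  [3] read 0x40 idx=1: raw=0x44007 flags P=1 W=1 U=1 S=0
  ✓ 0x44B81  — 4 lookups

Access #0 PA: 0x44B81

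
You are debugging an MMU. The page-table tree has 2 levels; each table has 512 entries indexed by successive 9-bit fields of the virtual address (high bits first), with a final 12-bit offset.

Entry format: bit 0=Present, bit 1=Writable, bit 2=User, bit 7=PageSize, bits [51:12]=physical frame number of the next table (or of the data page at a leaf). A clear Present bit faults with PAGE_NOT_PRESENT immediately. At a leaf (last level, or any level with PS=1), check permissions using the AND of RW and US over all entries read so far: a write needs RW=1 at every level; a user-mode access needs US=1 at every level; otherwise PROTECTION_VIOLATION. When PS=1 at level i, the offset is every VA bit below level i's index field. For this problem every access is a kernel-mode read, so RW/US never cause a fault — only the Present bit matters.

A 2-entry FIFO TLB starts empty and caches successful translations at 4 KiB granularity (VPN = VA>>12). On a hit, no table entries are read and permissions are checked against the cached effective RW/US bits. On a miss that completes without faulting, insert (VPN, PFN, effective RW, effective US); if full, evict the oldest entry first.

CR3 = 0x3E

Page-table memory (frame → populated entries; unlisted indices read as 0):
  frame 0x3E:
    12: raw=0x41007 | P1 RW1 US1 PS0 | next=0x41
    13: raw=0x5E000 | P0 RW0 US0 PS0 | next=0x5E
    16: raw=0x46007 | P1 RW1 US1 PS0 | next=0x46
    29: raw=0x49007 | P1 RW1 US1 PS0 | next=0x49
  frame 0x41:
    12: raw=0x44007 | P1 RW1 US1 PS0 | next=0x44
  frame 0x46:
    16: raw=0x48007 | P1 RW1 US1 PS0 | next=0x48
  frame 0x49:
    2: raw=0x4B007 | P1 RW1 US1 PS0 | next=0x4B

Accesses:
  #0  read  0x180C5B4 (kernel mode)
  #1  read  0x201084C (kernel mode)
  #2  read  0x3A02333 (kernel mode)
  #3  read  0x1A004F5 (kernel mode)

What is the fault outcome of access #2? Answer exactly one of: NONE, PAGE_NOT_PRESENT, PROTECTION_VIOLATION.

Walk each access:
#0 VA=0x180C5B4 (r,kernel):
  L0 @0x3E[12] → 0x41007  P=1,RW=1,US=1,PS=0
  L1 @0x41[12] → 0x44007  P=1,RW=1,US=1,PS=0
  → PA=0x445B4  (2 entries read)
#1 VA=0x201084C (r,kernel):
  L0 @0x3E[16] → 0x46007  P=1,RW=1,US=1,PS=0
  L1 @0x46[16] → 0x48007  P=1,RW=1,US=1,PS=0
  → PA=0x4884C  (2 entries read)
#2 VA=0x3A02333 (r,kernel):
  L0 @0x3E[29] → 0x49007  P=1,RW=1,US=1,PS=0
  L1 @0x49[2] → 0x4B007  P=1,RW=1,US=1,PS=0
  → PA=0x4B333  (2 entries read)
#3 VA=0x1A004F5 (r,kernel):
  L0 @0x3E[13] → 0x5E000  P=0,RW=0,US=0,PS=0
  → PAGE_NOT_PRESENT  (1 entries read)

Access #2 fault: NONE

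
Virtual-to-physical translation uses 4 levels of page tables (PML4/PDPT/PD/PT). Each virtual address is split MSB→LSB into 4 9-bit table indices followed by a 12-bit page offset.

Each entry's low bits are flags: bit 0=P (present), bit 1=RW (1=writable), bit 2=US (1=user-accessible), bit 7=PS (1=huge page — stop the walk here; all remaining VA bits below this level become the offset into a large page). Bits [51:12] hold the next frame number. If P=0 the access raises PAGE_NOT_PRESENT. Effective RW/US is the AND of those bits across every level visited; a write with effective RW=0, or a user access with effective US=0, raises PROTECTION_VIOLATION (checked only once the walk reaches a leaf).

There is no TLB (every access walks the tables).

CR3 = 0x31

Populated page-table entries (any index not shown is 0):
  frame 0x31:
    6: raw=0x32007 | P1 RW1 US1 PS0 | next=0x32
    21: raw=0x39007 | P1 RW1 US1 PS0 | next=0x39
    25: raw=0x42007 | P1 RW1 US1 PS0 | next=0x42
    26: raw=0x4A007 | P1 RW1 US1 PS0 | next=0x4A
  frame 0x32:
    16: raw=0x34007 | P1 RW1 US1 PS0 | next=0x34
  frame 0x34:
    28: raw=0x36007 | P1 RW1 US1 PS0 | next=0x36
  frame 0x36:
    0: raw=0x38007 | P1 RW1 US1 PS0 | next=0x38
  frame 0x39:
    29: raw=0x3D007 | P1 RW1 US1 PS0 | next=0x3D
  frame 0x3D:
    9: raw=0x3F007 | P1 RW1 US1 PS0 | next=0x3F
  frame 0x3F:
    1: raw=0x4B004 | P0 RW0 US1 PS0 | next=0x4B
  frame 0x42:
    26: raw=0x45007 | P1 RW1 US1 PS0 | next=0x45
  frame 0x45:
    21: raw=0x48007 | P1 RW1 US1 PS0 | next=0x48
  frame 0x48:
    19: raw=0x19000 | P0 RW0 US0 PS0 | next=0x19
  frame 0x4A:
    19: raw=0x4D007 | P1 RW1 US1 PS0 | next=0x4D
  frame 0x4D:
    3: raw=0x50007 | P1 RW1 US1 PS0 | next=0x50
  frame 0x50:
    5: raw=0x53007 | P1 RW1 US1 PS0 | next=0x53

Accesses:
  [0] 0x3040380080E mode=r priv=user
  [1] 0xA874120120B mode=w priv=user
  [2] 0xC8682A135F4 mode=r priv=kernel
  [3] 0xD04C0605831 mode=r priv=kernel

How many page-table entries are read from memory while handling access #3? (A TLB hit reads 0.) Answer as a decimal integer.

Trace:
#0 VA=0x3040380080E (r,user):
  L0: frame=0x31 idx=6 entry=0x32007 [P=1 RW=1 US=1 PS=0]
  L1: frame=0x32 idx=16 entry=0x34007 [P=1 RW=1 US=1 PS=0]
  L2: frame=0x34 idx=28 entry=0x36007 [P=1 RW=1 US=1 PS=0]
  L3: frame=0x36 idx=0 entry=0x38007 [P=1 RW=1 US=1 PS=0]
  ✓ 0x3880E  — 4 lookups
#1 VA=0xA874120120B (w,user):
  L0: frame=0x31 idx=21 entry=0x39007 [P=1 RW=1 US=1 PS=0]
  L1: frame=0x39 idx=29 entry=0x3D007 [P=1 RW=1 US=1 PS=0]
  L2: frame=0x3D idx=9 entry=0x3F007 [P=1 RW=1 US=1 PS=0]
  L3: frame=0x3F idx=1 entry=0x4B004 [P=0 RW=0 US=1 PS=0]
  → PAGE_NOT_PRESENT  (4 entries read)
#2 VA=0xC8682A135F4 (r,kernel):
  L0: frame=0x31 idx=25 entry=0x42007 [P=1 RW=1 US=1 PS=0]
  L1: frame=0x42 idx=26 entry=0x45007 [P=1 RW=1 US=1 PS=0]
  L2: frame=0x45 idx=21 entry=0x48007 [P=1 RW=1 US=1 PS=0]
  L3: frame=0x48 idx=19 entry=0x19000 [P=0 RW=0 US=0 PS=0]
  → PAGE_NOT_PRESENT  (4 entries read)
#3 VA=0xD04C0605831 (r,kernel):
  L0: frame=0x31 idx=26 entry=0x4A007 [P=1 RW=1 US=1 PS=0]
  L1: frame=0x4A idx=19 entry=0x4D007 [P=1 RW=1 US=1 PS=0]
  L2: frame=0x4D idx=3 entry=0x50007 [P=1 RW=1 US=1 PS=0]
  L3: frame=0x50 idx=5 entry=0x53007 [P=1 RW=1 US=1 PS=0]
  ✓ 0x53831  — 4 lookups

Entries read for #3: 4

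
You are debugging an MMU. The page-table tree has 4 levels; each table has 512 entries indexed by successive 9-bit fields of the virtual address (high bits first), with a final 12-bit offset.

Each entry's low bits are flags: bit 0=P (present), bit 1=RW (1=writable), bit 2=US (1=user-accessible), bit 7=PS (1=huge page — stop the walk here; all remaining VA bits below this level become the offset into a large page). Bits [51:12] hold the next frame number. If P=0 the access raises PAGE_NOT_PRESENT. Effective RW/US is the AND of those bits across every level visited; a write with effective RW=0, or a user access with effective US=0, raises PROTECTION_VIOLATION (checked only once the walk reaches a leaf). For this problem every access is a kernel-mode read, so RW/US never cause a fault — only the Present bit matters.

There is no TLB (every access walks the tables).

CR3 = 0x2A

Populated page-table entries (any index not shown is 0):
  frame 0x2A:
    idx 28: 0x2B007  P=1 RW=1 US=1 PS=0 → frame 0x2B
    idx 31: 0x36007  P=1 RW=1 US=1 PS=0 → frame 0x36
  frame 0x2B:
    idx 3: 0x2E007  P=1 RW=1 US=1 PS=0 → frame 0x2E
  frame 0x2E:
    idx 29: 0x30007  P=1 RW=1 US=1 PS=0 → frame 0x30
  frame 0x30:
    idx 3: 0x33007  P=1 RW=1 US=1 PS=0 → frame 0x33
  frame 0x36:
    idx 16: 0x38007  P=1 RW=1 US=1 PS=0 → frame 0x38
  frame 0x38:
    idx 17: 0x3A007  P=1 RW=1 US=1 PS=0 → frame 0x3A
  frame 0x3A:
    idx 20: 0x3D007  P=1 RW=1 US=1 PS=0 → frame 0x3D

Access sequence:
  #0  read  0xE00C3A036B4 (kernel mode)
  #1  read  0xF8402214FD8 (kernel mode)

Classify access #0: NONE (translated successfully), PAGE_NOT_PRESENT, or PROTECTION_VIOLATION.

Walk each access:
#0 VA=0xE00C3A036B4 (r,kernel):
  L0: frame=0x2A idx=28 entry=0x2B007 [P=1 RW=1 US=1 PS=0]
  L1: frame=0x2B idx=3 entry=0x2E007 [P=1 RW=1 US=1 PS=0]
  L2: frame=0x2E idx=29 entry=0x30007 [P=1 RW=1 US=1 PS=0]
  L3: frame=0x30 idx=3 entry=0x33007 [P=1 RW=1 US=1 PS=0]
  ✓ 0x336B4  — 4 lookups
#1 VA=0xF8402214FD8 (r,kernel):
  L0: frame=0x2A idx=31 entry=0x36007 [P=1 RW=1 US=1 PS=0]
  L1: frame=0x36 idx=16 entry=0x38007 [P=1 RW=1 US=1 PS=0]
  L2: frame=0x38 idx=17 entry=0x3A007 [P=1 RW=1 US=1 PS=0]
  L3: frame=0x3A idx=20 entry=0x3D007 [P=1 RW=1 US=1 PS=0]
  ✓ 0x3DFD8  — 4 lookups

Access #0 fault: NONE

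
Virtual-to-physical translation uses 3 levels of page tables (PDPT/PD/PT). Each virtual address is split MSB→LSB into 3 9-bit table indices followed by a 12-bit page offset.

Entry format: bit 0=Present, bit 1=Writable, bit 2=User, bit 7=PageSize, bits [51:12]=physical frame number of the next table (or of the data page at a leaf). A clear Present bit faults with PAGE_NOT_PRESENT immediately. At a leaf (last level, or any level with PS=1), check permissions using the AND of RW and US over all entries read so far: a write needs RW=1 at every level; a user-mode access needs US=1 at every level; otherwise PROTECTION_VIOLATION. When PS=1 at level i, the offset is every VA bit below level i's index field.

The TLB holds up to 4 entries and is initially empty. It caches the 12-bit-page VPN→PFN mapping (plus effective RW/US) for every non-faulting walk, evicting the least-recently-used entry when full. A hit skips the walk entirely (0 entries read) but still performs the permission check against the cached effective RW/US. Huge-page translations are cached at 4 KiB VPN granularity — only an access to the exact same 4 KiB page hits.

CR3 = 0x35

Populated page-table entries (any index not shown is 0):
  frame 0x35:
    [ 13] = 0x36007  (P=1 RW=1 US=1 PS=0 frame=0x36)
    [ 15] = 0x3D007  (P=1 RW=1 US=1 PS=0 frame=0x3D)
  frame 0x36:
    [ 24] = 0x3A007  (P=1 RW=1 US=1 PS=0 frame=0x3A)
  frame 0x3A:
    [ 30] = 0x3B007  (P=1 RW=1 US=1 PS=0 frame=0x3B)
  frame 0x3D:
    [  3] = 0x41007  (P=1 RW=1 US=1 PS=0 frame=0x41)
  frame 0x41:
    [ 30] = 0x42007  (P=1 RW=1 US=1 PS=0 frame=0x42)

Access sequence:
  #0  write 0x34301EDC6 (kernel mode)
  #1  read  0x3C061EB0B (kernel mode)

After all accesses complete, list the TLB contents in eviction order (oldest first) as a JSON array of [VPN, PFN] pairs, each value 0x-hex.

Walk each access:
#0 VA=0x34301EDC6 (w,kernel):
  lvl0: tbl 0x35, slot 13 ⇒ 0x36007 (P1/RW1/US1/PS0)
  lvl1: tbl 0x36, slot 24 ⇒ 0x3A007 (P1/RW1/US1/PS0)
  lvl2: tbl 0x3A, slot 30 ⇒ 0x3B007 (P1/RW1/US1/PS0)
  → PA=0x3BDC6  (3 entries read)
#1 VA=0x3C061EB0B (r,kernel):
  lvl0: tbl 0x35, slot 15 ⇒ 0x3D007 (P1/RW1/US1/PS0)
  lvl1: tbl 0x3D, slot 3 ⇒ 0x41007 (P1/RW1/US1/PS0)
  lvl2: tbl 0x41, slot 30 ⇒ 0x42007 (P1/RW1/US1/PS0)
  → PA=0x42B0B  (3 entries read)

TLB: [["0x34301E", "0x3B"], ["0x3C061E", "0x42"]]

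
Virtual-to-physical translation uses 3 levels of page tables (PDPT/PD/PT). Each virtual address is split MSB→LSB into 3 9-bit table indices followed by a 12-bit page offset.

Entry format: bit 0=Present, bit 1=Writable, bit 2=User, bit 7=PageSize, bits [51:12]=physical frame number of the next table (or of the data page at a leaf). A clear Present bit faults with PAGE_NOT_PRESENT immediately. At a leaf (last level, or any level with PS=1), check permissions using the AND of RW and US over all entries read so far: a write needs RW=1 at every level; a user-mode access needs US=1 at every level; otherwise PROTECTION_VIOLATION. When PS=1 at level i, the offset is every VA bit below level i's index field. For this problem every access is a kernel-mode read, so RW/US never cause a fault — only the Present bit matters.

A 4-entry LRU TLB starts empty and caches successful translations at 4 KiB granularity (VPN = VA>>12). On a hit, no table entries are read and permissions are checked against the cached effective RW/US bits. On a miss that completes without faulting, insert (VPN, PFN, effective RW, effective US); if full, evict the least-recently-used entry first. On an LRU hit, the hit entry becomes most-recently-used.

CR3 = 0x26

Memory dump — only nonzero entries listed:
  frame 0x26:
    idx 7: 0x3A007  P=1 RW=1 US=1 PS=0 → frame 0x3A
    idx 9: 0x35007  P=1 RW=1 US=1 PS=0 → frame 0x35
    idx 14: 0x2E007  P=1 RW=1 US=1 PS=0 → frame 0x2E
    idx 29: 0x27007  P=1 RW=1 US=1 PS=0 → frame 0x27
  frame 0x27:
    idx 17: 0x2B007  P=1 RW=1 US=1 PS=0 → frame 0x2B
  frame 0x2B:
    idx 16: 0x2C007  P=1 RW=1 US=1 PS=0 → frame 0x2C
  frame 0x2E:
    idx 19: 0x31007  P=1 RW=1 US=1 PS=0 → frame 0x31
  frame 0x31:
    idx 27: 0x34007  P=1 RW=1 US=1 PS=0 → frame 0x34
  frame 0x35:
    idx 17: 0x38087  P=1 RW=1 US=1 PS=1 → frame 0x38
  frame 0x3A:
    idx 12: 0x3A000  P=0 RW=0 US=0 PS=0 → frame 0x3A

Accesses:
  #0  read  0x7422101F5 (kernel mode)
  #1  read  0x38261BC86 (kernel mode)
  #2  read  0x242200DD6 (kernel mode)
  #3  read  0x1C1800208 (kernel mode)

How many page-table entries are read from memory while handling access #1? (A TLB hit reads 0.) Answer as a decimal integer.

Per-access translation:
#0 VA=0x7422101F5 (r,kernel):
  lvl0: tbl 0x26, slot 29 ⇒ 0x27007 (P1/RW1/US1/PS0)
  lvl1: tbl 0x27, slot 17 ⇒ 0x2B007 (P1/RW1/US1/PS0)
  lvl2: tbl 0x2B, slot 16 ⇒ 0x2C007 (P1/RW1/US1/PS0)
  → PA=0x2C1F5  (3 entries read)
#1 VA=0x38261BC86 (r,kernel):
  lvl0: tbl 0x26, slot 14 ⇒ 0x2E007 (P1/RW1/US1/PS0)
  lvl1: tbl 0x2E, slot 19 ⇒ 0x31007 (P1/RW1/US1/PS0)
  lvl2: tbl 0x31, slot 27 ⇒ 0x34007 (P1/RW1/US1/PS0)
  → PA=0x34C86  (3 entries read)
#2 VA=0x242200DD6 (r,kernel):
  lvl0: tbl 0x26, slot 9 ⇒ 0x35007 (P1/RW1/US1/PS0)
  lvl1: tbl 0x35, slot 17 ⇒ 0x38087 (P1/RW1/US1/PS1)
  → PA=0x38DD6 (huge @L1)  (2 entries read)
#3 VA=0x1C1800208 (r,kernel):
  lvl0: tbl 0x26, slot 7 ⇒ 0x3A007 (P1/RW1/US1/PS0)
  lvl1: tbl 0x3A, slot 12 ⇒ 0x3A000 (P0/RW0/US0/PS0)
  ⇒ fault: PAGE_NOT_PRESENT  — 2 lookups

Entries read for #1: 3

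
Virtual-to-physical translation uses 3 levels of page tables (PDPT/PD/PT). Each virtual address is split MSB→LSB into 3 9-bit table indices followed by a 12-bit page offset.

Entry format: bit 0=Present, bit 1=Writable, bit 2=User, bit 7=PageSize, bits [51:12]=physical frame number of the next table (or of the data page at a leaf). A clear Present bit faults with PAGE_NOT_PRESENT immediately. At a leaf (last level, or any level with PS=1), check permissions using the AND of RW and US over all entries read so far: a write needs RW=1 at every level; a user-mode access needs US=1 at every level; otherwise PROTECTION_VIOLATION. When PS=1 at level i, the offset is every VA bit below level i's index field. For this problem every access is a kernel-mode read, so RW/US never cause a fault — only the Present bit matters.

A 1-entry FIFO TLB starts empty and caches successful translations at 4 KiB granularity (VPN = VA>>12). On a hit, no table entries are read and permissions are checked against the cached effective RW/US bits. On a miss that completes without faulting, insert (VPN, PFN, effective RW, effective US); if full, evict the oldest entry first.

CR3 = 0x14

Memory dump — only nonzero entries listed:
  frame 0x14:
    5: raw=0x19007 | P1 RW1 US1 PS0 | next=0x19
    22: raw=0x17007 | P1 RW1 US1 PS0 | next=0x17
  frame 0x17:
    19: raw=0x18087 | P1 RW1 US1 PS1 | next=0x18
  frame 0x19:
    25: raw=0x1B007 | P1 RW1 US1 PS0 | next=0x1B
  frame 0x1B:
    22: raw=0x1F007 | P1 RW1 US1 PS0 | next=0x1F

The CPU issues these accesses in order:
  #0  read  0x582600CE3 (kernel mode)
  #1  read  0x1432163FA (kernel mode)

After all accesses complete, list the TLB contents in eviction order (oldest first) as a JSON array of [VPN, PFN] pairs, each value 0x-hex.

Trace:
#0 VA=0x582600CE3 (r,kernel):
  L0 @0x14[22] → 0x17007  P=1,RW=1,US=1,PS=0
  L1 @0x17[19] → 0x18087  P=1,RW=1,US=1,PS=1
  → PA=0x18CE3 (huge @L1)  (2 entries read)
#1 VA=0x1432163FA (r,kernel):
  L0 @0x14[5] → 0x19007  P=1,RW=1,US=1,PS=0
  L1 @0x19[25] → 0x1B007  P=1,RW=1,US=1,PS=0
  L2 @0x1B[22] → 0x1F007  P=1,RW=1,US=1,PS=0
  → PA=0x1F3FA  (3 entries read)

TLB: [["0x143216", "0x1F"]]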